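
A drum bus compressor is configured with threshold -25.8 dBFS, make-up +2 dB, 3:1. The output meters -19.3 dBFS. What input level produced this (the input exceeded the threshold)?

-12.3 dBFS

Remove make-up: -19.3 − 2 = -21.3 dBFS.
The compressed level sits -21.3 − (-25.8) = 4.5 dB over threshold.
Undo the ratio: input overshoot = 4.5 × 3 = 13.5 dB, giving input = -12.3 dBFS.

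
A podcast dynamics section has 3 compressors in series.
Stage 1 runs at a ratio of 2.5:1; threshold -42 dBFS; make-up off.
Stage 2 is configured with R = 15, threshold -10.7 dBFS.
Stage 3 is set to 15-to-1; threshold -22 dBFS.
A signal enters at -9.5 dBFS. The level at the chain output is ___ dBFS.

Stage 1: -9.5 dBFS is 32.5 dB over -42 dBFS; at 2.5:1 that becomes 13 dB over, giving -29 dBFS.
Stage 2: -29 dBFS ≤ -10.7 dBFS, so stage 2 doesn't engage; output -29 dBFS.
Stage 3: -29 dBFS ≤ -22 dBFS, so stage 3 doesn't engage; output -29 dBFS.

-29 dBFS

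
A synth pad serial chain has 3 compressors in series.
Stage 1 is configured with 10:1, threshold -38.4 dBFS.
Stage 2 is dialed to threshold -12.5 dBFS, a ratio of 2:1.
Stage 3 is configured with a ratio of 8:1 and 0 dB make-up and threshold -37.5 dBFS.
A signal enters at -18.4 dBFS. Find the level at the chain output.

-37.3625 dBFS

Stage 1: -18.4 dBFS is 20 dB over -38.4 dBFS; at 10:1 that becomes 2 dB over, giving -36.4 dBFS.
Stage 2: -36.4 dBFS ≤ -12.5 dBFS, so stage 2 doesn't engage; output -36.4 dBFS.
Stage 3: 1.1 dB above -37.5 dBFS, reduced 8:1 to 0.1375 dB above → -37.3625 dBFS.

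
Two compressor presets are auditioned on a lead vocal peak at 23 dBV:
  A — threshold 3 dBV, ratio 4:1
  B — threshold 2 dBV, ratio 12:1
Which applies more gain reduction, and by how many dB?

B, by 4.25 dB

A: GR = 20 − 20/4 = 15 dB.
B: GR = 21 − 21/12 = 19.25 dB.
B applies 4.25 dB more gain reduction.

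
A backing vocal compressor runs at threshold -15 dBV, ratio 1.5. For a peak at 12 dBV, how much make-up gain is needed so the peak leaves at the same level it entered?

Without make-up, output = threshold + overshoot/1.5 = -15 + 18 = 3 dBV.
Gap to target: 9 dB.

9 dB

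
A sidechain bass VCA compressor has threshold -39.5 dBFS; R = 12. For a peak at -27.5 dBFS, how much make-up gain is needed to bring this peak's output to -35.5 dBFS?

3 dB

Without make-up, output = threshold + overshoot/12 = -39.5 + 1 = -38.5 dBFS.
Gap to target: 3 dB.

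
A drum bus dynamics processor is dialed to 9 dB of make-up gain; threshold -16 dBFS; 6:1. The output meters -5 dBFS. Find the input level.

Before make-up, the level was -5 − 9 = -14 dBFS.
Post-compression overshoot = -14 − (-16) = 2 dB.
Before 6:1 compression the overshoot was 2 × 6 = 12 dB, so input = -16 + 12 = -4 dBFS.

-4 dBFS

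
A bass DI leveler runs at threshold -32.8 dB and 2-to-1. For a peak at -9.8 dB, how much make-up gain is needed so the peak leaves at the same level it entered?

Overshoot 23 dB → 23/2 = 11.5 dB after compression, so the compressed level is -32.8 + 11.5 = -21.3 dB.
Make-up = target − compressed = -9.8 − (-21.3) = 11.5 dB.

11.5 dB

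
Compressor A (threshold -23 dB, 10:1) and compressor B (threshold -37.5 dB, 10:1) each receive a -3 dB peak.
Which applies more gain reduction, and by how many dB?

A: 20 dB over, compressed to 2 dB over, so 18 dB of GR.
B: 34.5 dB over, compressed to 3.45 dB over, so 31.05 dB of GR.
B applies 13.05 dB more gain reduction.

B, by 13.05 dB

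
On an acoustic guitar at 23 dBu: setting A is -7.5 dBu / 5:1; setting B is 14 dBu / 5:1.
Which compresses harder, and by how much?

A, by 17.2 dB

A: 30.5 dB over, compressed to 6.1 dB over, so 24.4 dB of GR.
B: 9 dB over, compressed to 1.8 dB over, so 7.2 dB of GR.
A reduces 17.2 dB more.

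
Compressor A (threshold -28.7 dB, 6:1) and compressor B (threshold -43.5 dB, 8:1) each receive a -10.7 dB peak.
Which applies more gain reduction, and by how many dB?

B, by 13.7 dB

A: overshoot 18 dB → output overshoot 3 dB → GR 15 dB.
B: overshoot 32.8 dB → output overshoot 4.1 dB → GR 28.7 dB.
B reduces 13.7 dB more.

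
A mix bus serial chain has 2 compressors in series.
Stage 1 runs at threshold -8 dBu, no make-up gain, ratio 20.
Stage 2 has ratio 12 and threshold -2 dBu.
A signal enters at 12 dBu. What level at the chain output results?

-7 dBu

Stage 1: 20 dB above -8 dBu, reduced 20:1 to 1 dB above → -7 dBu.
Stage 2: below threshold (-7 ≤ -2); passes unchanged; output -7 dBu.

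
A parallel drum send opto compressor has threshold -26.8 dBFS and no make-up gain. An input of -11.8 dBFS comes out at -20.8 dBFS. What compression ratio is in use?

2.5:1

Input overshoot = -11.8 − (-26.8) = 15 dB; output overshoot = -20.8 − (-26.8) = 6 dB.
Ratio = 15 / 6 = 2.5.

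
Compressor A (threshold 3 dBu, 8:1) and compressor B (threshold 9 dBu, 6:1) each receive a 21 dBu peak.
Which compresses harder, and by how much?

A, by 5.75 dB

A: 18 dB over, compressed to 2.25 dB over, so 15.75 dB of GR.
B: 12 dB over, compressed to 2 dB over, so 10 dB of GR.
A applies 5.75 dB more gain reduction.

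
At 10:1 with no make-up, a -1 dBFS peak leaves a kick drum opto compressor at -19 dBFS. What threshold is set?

Input is 20 dB above T (since output overshoot × R = input overshoot: (-19 − T)·10 = -1 − T gives T = -21 dBFS).
Check: -21 + (-1 − (-21))/10 = -21 + 2 = -19 dBFS. ✓

-21 dBFS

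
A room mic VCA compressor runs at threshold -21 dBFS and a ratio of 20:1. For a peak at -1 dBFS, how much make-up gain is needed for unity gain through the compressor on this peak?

The peak compresses to -21 + 20/20 = -20 dBFS.
To reach -1 dBFS requires -1 − (-20) = 19 dB of make-up.

19 dB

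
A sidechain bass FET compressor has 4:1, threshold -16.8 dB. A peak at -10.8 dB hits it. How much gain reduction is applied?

-10.8 dB exceeds the threshold by 6 dB.
At 4:1, output sits 6/4 = 1.5 dB above threshold.
So the signal is attenuated by 6 − 1.5 = 4.5 dB.

4.5 dB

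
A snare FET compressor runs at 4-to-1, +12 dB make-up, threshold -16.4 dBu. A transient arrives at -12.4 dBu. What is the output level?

-3.4 dBu

Overshoot: -12.4 − (-16.4) = 4 dB.
The 4 dB excess becomes 1 dB after 4:1 reduction.
So the level is -16.4 + 1 = -15.4 dBu; make-up adds 12 dB, giving -3.4 dBu.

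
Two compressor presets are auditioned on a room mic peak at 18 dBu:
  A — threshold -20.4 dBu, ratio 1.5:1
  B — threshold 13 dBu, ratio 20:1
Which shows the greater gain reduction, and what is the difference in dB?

A, by 8.05 dB

A: overshoot 38.4 dB → output overshoot 25.6 dB → GR 12.8 dB.
B: overshoot 5 dB → output overshoot 0.25 dB → GR 4.75 dB.
Difference: 8.05 dB in favour of A.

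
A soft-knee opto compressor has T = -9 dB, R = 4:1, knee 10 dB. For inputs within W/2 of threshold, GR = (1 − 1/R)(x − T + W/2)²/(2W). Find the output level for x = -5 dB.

-8.0375 dB

x − T + W/2 = -5 − (-9) + 5 = 9.
GR = (1 − 1/4) × 9² / 20 = 0.75 × 81 / 20 = 3.0375 dB.
Output = -5 − 3.0375 = -8.0375 dB.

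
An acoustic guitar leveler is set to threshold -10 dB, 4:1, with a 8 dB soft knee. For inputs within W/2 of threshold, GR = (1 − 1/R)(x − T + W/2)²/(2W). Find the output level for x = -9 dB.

-10.171875 dB

x − T + W/2 = -9 − (-10) + 4 = 5.
GR = (1 − 1/4) × 5² / 16 = 0.75 × 25 / 16 = 1.171875 dB.
Output = -9 − 1.171875 = -10.171875 dB.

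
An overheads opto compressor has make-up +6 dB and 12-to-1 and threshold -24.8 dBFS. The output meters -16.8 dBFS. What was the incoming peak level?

Stripping the +6 dB make-up gives -22.8 dBFS at the gain stage.
That's 2 dB above the -24.8 dBFS threshold.
Before 12:1 compression the overshoot was 2 × 12 = 24 dB, so input = -24.8 + 24 = -0.8 dBFS.

-0.8 dBFS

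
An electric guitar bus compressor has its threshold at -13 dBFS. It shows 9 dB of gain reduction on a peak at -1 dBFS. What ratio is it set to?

4:1

Input overshoot = -1 − (-13) = 12 dB.
Output overshoot = 12 − 9 = 3 dB.
Ratio = input overshoot / output overshoot = 12 / 3 = 4.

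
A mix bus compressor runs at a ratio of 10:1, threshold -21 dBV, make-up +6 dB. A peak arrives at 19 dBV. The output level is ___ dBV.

Overshoot: 19 − (-21) = 40 dB.
10:1 compression reduces that to 40/10 = 4 dB over.
So the level is -21 + 4 = -17 dBV; make-up adds 6 dB, giving -11 dBV.

-11 dBV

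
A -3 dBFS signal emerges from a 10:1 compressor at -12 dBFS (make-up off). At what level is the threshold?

-13 dBFS

Let T be the threshold. Output overshoot = (input overshoot)/R, so -12 − T = (-3 − T)/10.
10·(-12 − T) = -3 − T → 9·T = -120 − (-3) = -117.
T = -117/9 = -13 dBFS.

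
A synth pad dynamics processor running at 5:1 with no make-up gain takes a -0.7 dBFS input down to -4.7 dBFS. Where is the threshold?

Let T be the threshold. Output overshoot = (input overshoot)/R, so -4.7 − T = (-0.7 − T)/5.
5·(-4.7 − T) = -0.7 − T → 4·T = -23.5 − (-0.7) = -22.8.
T = -22.8/4 = -5.7 dBFS.

-5.7 dBFS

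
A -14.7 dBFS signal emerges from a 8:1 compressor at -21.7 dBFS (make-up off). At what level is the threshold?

-22.7 dBFS

Let T be the threshold. Output overshoot = (input overshoot)/R, so -21.7 − T = (-14.7 − T)/8.
8·(-21.7 − T) = -14.7 − T → 7·T = -173.6 − (-14.7) = -158.9.
T = -158.9/7 = -22.7 dBFS.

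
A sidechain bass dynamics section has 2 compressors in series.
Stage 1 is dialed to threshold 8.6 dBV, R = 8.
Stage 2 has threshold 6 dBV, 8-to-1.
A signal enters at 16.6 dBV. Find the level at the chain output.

Stage 1: 8 dB above 8.6 dBV, reduced 8:1 to 1 dB above → 9.6 dBV.
Stage 2: overshoot 3.6 dB → 3.6/8 = 0.45 dB → 6.45 dBV.

6.45 dBV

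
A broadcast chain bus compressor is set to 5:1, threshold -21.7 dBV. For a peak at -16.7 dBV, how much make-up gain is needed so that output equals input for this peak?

4 dB

The peak compresses to -21.7 + 5/5 = -20.7 dBV.
To reach -16.7 dBV requires -16.7 − (-20.7) = 4 dB of make-up.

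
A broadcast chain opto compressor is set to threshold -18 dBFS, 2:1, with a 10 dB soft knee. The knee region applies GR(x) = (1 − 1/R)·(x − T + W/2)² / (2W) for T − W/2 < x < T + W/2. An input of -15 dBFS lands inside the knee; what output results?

-16.6 dBFS

x − T + W/2 = -15 − (-18) + 5 = 8.
GR = (1 − 1/2) × 8² / 20 = 0.5 × 64 / 20 = 1.6 dB.
Output = -15 − 1.6 = -16.6 dBFS.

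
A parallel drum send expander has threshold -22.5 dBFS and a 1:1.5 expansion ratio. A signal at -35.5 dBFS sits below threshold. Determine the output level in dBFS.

-42 dBFS

The input is 13 dB below the -22.5 dBFS threshold.
A 1:1.5 expander multiplies undershoot by 1.5: 13 × 1.5 = 19.5 dB below threshold.
Output = -22.5 − 19.5 = -42 dBFS.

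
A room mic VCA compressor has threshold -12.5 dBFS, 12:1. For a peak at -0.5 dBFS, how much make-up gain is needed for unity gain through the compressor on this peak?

Overshoot 12 dB → 12/12 = 1 dB after compression, so the compressed level is -12.5 + 1 = -11.5 dBFS.
Make-up = target − compressed = -0.5 − (-11.5) = 11 dB.

11 dB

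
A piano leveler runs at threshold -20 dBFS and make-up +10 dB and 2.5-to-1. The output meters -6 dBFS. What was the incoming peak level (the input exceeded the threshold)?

Remove make-up: -6 − 10 = -16 dBFS.
That's 4 dB above the -20 dBFS threshold.
Undo the ratio: input overshoot = 4 × 2.5 = 10 dB, giving input = -10 dBFS.

-10 dBFS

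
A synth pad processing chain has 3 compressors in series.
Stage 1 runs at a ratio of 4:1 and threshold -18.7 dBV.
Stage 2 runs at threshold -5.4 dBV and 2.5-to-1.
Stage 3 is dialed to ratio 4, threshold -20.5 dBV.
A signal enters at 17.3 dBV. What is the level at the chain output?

Stage 1: 17.3 dBV is 36 dB over -18.7 dBV; at 4:1 that becomes 9 dB over, giving -9.7 dBV.
Stage 2: -9.7 dBV ≤ -5.4 dBV, so stage 2 doesn't engage; output -9.7 dBV.
Stage 3: -9.7 dBV is 10.8 dB over -20.5 dBV; at 4:1 that becomes 2.7 dB over, giving -17.8 dBV.

-17.8 dBV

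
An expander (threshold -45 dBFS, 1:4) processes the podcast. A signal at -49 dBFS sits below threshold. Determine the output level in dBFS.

-61 dBFS

Undershoot = (-45) − (-49) = 4 dB.
At 1:4, that expands to 16 dB under threshold.
Output = -45 − 16 = -61 dBFS.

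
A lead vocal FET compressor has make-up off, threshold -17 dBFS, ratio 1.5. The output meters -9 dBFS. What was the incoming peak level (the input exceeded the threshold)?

Post-compression overshoot = -9 − (-17) = 8 dB.
Before 1.5:1 compression the overshoot was 8 × 1.5 = 12 dB, so input = -17 + 12 = -5 dBFS.

-5 dBFS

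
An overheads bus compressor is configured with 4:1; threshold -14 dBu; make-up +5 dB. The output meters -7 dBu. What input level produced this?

-6 dBu

Before make-up, the level was -7 − 5 = -12 dBu.
The compressed level sits -12 − (-14) = 2 dB over threshold.
Input overshoot = R × output overshoot = 8 dB → input = -14 + 8 = -6 dBu.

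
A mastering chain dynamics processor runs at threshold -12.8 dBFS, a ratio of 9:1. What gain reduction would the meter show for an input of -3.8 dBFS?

-3.8 dBFS exceeds the threshold by 9 dB.
At 9:1, output sits 9/9 = 1 dB above threshold.
GR = overshoot in − overshoot out = 9 − 1 = 8 dB.

8 dB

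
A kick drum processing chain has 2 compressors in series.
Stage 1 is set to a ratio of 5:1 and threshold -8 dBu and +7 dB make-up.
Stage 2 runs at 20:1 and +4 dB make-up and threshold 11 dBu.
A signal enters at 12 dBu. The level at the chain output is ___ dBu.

7 dBu

Stage 1: overshoot 20 dB → 20/5 = 4 dB → -4 dBu; +7 dB make-up → 3 dBu.
Stage 2: 3 dBu ≤ 11 dBu, so stage 2 doesn't engage; make-up brings it to 7 dBu.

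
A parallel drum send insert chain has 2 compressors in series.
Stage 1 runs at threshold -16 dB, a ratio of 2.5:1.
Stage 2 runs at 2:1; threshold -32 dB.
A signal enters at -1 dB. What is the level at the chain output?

Stage 1: overshoot 15 dB → 15/2.5 = 6 dB → -10 dB.
Stage 2: -10 dB is 22 dB over -32 dB; at 2:1 that becomes 11 dB over, giving -21 dB.

-21 dB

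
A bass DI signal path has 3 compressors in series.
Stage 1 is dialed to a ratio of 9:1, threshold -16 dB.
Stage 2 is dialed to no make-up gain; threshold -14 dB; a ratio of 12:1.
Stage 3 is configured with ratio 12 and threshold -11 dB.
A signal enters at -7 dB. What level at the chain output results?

-15 dB

Stage 1: overshoot 9 dB → 9/9 = 1 dB → -15 dB.
Stage 2: -15 dB is at or below the -14 dB threshold — no compression; output -15 dB.
Stage 3: -15 dB ≤ -11 dB, so stage 3 doesn't engage; output -15 dB.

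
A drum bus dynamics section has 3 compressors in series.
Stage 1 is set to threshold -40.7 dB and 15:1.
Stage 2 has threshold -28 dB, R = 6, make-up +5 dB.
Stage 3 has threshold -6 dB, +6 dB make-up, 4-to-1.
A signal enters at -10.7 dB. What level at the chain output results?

Stage 1: overshoot 30 dB → 30/15 = 2 dB → -38.7 dB.
Stage 2: -38.7 dB ≤ -28 dB, so stage 2 doesn't engage; make-up brings it to -33.7 dB.
Stage 3: below threshold (-33.7 ≤ -6); passes unchanged; make-up brings it to -27.7 dB.

-27.7 dB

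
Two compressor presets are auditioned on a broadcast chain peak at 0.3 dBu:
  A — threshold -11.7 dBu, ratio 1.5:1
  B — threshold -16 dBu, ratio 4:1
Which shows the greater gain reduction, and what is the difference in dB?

B, by 8.225 dB

A: GR = 12 − 12/1.5 = 4 dB.
B: GR = 16.3 − 16.3/4 = 12.225 dB.
Difference: 8.225 dB in favour of B.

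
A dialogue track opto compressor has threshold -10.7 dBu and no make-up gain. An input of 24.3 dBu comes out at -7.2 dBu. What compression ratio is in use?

10:1

Input overshoot = 24.3 − (-10.7) = 35 dB; output overshoot = -7.2 − (-10.7) = 3.5 dB.
Ratio = 35 / 3.5 = 10.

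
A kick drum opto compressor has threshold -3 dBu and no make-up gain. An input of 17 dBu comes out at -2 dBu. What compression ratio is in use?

Input overshoot = 17 − (-3) = 20 dB; output overshoot = -2 − (-3) = 1 dB.
Ratio = 20 / 1 = 20.

20:1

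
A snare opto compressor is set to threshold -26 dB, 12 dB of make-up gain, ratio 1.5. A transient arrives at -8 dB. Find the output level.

Overshoot: -8 − (-26) = 18 dB.
1.5:1 compression reduces that to 18/1.5 = 12 dB over.
So the level is -26 + 12 = -14 dB; make-up adds 12 dB, giving -2 dB.

-2 dB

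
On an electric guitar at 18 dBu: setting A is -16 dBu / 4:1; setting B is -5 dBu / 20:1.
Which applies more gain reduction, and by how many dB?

A, by 3.65 dB

A: overshoot 34 dB → output overshoot 8.5 dB → GR 25.5 dB.
B: overshoot 23 dB → output overshoot 1.15 dB → GR 21.85 dB.
Difference: 3.65 dB in favour of A.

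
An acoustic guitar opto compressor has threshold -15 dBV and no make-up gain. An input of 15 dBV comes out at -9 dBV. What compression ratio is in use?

Input overshoot = 15 − (-15) = 30 dB; output overshoot = -9 − (-15) = 6 dB.
Ratio = 30 / 6 = 5.

5:1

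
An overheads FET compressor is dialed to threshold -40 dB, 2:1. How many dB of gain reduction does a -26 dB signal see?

7 dB

Overshoot = -26 − (-40) = 14 dB.
After 2:1 compression the overshoot becomes 14/2 = 7 dB.
So the signal is attenuated by 14 − 7 = 7 dB.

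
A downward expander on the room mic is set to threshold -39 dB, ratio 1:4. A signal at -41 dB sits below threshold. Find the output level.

-47 dB

The input is 2 dB below the -39 dB threshold.
A 1:4 expander multiplies undershoot by 4: 2 × 4 = 8 dB below threshold.
Output = -39 − 8 = -47 dB.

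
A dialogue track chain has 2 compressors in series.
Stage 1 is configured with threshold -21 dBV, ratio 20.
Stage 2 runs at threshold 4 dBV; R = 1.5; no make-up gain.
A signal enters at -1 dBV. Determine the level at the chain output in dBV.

Stage 1: -1 dBV is 20 dB over -21 dBV; at 20:1 that becomes 1 dB over, giving -20 dBV.
Stage 2: below threshold (-20 ≤ 4); passes unchanged; output -20 dBV.

-20 dBV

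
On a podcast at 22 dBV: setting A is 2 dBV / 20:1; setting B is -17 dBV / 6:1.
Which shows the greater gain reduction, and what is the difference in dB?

B, by 13.5 dB

A: 20 dB over, compressed to 1 dB over, so 19 dB of GR.
B: 39 dB over, compressed to 6.5 dB over, so 32.5 dB of GR.
B applies 13.5 dB more gain reduction.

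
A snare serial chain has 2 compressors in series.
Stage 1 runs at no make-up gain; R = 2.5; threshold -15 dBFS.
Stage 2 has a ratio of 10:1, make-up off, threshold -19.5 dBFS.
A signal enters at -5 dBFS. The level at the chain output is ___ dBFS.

-18.65 dBFS

Stage 1: 10 dB above -15 dBFS, reduced 2.5:1 to 4 dB above → -11 dBFS.
Stage 2: overshoot 8.5 dB → 8.5/10 = 0.85 dB → -18.65 dBFS.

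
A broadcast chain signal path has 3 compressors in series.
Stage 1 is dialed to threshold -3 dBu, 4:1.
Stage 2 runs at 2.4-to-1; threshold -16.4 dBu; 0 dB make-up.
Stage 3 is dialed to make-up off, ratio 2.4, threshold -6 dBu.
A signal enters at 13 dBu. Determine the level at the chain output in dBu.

Stage 1: 13 dBu is 16 dB over -3 dBu; at 4:1 that becomes 4 dB over, giving 1 dBu.
Stage 2: overshoot 17.4 dB → 17.4/2.4 = 7.25 dB → -9.15 dBu.
Stage 3: -9.15 dBu is at or below the -6 dBu threshold — no compression; output -9.15 dBu.

-9.15 dBu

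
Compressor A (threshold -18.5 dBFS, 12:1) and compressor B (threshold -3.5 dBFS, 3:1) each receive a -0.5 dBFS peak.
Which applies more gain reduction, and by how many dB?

A: 18 dB over, compressed to 1.5 dB over, so 16.5 dB of GR.
B: 3 dB over, compressed to 1 dB over, so 2 dB of GR.
A reduces 14.5 dB more.

A, by 14.5 dB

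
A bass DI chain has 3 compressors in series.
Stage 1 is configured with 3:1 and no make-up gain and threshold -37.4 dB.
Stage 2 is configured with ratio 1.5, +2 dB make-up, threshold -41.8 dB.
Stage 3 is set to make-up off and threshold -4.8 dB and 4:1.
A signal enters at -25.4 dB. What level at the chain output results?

-34.2 dB

Stage 1: overshoot 12 dB → 12/3 = 4 dB → -33.4 dB.
Stage 2: overshoot 8.4 dB → 8.4/1.5 = 5.6 dB → -36.2 dB; +2 dB make-up → -34.2 dB.
Stage 3: below threshold (-34.2 ≤ -4.8); passes unchanged; output -34.2 dB.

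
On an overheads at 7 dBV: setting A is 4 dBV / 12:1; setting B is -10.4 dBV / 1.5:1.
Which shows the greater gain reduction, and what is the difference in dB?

A: overshoot 3 dB → output overshoot 0.25 dB → GR 2.75 dB.
B: overshoot 17.4 dB → output overshoot 11.6 dB → GR 5.8 dB.
B reduces 3.05 dB more.

B, by 3.05 dB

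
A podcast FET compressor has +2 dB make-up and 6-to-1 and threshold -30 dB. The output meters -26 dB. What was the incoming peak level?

Before make-up, the level was -26 − 2 = -28 dB.
The compressed level sits -28 − (-30) = 2 dB over threshold.
Before 6:1 compression the overshoot was 2 × 6 = 12 dB, so input = -30 + 12 = -18 dB.

-18 dB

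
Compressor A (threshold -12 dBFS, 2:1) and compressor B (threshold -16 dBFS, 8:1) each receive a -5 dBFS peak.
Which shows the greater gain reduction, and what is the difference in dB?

A: 7 dB over, compressed to 3.5 dB over, so 3.5 dB of GR.
B: 11 dB over, compressed to 1.375 dB over, so 9.625 dB of GR.
B reduces 6.125 dB more.

B, by 6.125 dB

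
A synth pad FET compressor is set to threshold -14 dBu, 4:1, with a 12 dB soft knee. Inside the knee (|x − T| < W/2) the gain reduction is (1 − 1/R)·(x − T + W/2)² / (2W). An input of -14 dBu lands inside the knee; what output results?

x − T + W/2 = -14 − (-14) + 6 = 6.
GR = (1 − 1/4) × 6² / 24 = 0.75 × 36 / 24 = 1.125 dB.
Output = -14 − 1.125 = -15.125 dBu.

-15.125 dBu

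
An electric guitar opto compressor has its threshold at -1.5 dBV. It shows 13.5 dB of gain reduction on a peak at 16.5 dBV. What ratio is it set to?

4:1

Input overshoot = 16.5 − (-1.5) = 18 dB.
Output overshoot = 18 − 13.5 = 4.5 dB.
Ratio = input overshoot / output overshoot = 18 / 4.5 = 4.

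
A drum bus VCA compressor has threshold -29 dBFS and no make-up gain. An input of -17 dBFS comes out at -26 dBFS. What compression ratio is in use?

Input overshoot = -17 − (-29) = 12 dB; output overshoot = -26 − (-29) = 3 dB.
Ratio = 12 / 3 = 4.

4:1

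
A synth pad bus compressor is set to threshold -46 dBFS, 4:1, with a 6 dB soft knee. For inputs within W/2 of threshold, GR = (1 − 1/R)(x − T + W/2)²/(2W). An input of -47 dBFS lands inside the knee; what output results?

-47.25 dBFS

x − T + W/2 = -47 − (-46) + 3 = 2.
GR = (1 − 1/4) × 2² / 12 = 0.75 × 4 / 12 = 0.25 dB.
Output = -47 − 0.25 = -47.25 dBFS.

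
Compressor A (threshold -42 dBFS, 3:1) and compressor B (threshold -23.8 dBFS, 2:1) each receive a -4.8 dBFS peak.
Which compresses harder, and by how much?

A, by 15.3 dB

A: 37.2 dB over, compressed to 12.4 dB over, so 24.8 dB of GR.
B: 19 dB over, compressed to 9.5 dB over, so 9.5 dB of GR.
A applies 15.3 dB more gain reduction.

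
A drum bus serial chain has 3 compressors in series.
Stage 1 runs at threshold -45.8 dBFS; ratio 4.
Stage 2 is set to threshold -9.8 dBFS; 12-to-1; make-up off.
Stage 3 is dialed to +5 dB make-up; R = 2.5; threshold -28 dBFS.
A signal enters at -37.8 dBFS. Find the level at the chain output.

-38.8 dBFS

Stage 1: overshoot 8 dB → 8/4 = 2 dB → -43.8 dBFS.
Stage 2: -43.8 dBFS ≤ -9.8 dBFS, so stage 2 doesn't engage; output -43.8 dBFS.
Stage 3: below threshold (-43.8 ≤ -28); passes unchanged; make-up brings it to -38.8 dBFS.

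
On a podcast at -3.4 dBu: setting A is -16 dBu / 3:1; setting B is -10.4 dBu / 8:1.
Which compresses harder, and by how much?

A: overshoot 12.6 dB → output overshoot 4.2 dB → GR 8.4 dB.
B: overshoot 7 dB → output overshoot 0.875 dB → GR 6.125 dB.
Difference: 2.275 dB in favour of A.

A, by 2.275 dB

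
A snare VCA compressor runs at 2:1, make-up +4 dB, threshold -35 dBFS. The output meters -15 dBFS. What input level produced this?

-3 dBFS

Remove make-up: -15 − 4 = -19 dBFS.
The compressed level sits -19 − (-35) = 16 dB over threshold.
Input overshoot = R × output overshoot = 32 dB → input = -35 + 32 = -3 dBFS.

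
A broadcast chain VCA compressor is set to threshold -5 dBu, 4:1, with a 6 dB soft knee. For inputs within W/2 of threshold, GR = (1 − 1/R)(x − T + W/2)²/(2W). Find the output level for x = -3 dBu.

x − T + W/2 = -3 − (-5) + 3 = 5.
GR = (1 − 1/4) × 5² / 12 = 0.75 × 25 / 12 = 1.5625 dB.
Output = -3 − 1.5625 = -4.5625 dBu.

-4.5625 dBu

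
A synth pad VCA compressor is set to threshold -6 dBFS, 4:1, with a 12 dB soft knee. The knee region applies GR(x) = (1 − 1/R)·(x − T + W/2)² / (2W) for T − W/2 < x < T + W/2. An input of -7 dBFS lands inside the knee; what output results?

x − T + W/2 = -7 − (-6) + 6 = 5.
GR = (1 − 1/4) × 5² / 24 = 0.75 × 25 / 24 = 0.78125 dB.
Output = -7 − 0.78125 = -7.78125 dBFS.

-7.78125 dBFS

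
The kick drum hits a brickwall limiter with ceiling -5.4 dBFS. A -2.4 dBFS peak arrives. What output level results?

At ∞:1, everything above -5.4 dBFS is held at the ceiling.

-5.4 dBFS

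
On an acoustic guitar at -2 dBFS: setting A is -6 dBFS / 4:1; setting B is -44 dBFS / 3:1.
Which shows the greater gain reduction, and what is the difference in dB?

A: overshoot 4 dB → output overshoot 1 dB → GR 3 dB.
B: overshoot 42 dB → output overshoot 14 dB → GR 28 dB.
Difference: 25 dB in favour of B.

B, by 25 dB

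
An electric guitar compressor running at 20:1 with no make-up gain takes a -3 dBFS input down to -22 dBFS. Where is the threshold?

Gain reduction = -3 − (-22) = 19 dB; output overshoot = GR / (R − 1) = 19 / 19 = 1 dB.
Threshold = output − output overshoot = -22 − 1 = -23 dBFS.

-23 dBFS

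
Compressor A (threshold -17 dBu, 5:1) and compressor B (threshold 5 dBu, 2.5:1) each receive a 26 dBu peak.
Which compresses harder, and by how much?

A: overshoot 43 dB → output overshoot 8.6 dB → GR 34.4 dB.
B: overshoot 21 dB → output overshoot 8.4 dB → GR 12.6 dB.
A reduces 21.8 dB more.

A, by 21.8 dB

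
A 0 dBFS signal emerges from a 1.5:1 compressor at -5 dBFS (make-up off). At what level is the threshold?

Gain reduction = 0 − (-5) = 5 dB; output overshoot = GR / (R − 1) = 5 / 0.5 = 10 dB.
Threshold = output − output overshoot = -5 − 10 = -15 dBFS.

-15 dBFS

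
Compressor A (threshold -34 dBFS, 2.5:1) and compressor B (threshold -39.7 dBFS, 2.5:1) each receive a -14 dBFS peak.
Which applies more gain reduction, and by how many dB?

A: overshoot 20 dB → output overshoot 8 dB → GR 12 dB.
B: overshoot 25.7 dB → output overshoot 10.28 dB → GR 15.42 dB.
Difference: 3.42 dB in favour of B.

B, by 3.42 dB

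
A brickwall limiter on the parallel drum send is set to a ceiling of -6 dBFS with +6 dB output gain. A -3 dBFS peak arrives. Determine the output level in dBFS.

At ∞:1, everything above -6 dBFS is held at the ceiling.
Output gain then adds 6 dB: -6 + 6 = 0 dBFS.

0 dBFS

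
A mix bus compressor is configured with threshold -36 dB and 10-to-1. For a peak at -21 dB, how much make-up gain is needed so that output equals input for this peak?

Overshoot 15 dB → 15/10 = 1.5 dB after compression, so the compressed level is -36 + 1.5 = -34.5 dB.
Make-up = target − compressed = -21 − (-34.5) = 13.5 dB.

13.5 dB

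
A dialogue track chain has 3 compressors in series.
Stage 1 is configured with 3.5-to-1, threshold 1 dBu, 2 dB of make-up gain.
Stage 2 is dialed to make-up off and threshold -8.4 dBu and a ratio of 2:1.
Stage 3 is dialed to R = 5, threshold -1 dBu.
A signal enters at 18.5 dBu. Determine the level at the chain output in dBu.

-0.84 dBu

Stage 1: 18.5 dBu is 17.5 dB over 1 dBu; at 3.5:1 that becomes 5 dB over, giving 6 dBu; +2 dB make-up → 8 dBu.
Stage 2: overshoot 16.4 dB → 16.4/2 = 8.2 dB → -0.2 dBu.
Stage 3: -0.2 dBu is 0.8 dB over -1 dBu; at 5:1 that becomes 0.16 dB over, giving -0.84 dBu.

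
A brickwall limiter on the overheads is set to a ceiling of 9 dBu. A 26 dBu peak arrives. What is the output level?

9 dBu

The limiter clamps the peak to its 9 dBu ceiling.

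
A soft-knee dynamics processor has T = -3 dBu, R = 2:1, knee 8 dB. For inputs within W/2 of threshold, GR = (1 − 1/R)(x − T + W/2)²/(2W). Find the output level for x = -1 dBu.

-2.125 dBu

x − T + W/2 = -1 − (-3) + 4 = 6.
GR = (1 − 1/2) × 6² / 16 = 0.5 × 36 / 16 = 1.125 dB.
Output = -1 − 1.125 = -2.125 dBu.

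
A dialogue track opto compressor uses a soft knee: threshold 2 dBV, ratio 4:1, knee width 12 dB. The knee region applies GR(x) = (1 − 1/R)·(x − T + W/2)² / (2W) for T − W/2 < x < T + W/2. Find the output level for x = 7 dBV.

3.21875 dBV

x − T + W/2 = 7 − 2 + 6 = 11.
GR = (1 − 1/4) × 11² / 24 = 0.75 × 121 / 24 = 3.78125 dB.
Output = 7 − 3.78125 = 3.21875 dBV.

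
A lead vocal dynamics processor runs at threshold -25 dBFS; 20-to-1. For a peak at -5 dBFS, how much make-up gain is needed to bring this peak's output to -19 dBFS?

The peak compresses to -25 + 20/20 = -24 dBFS.
To reach -19 dBFS requires -19 − (-24) = 5 dB of make-up.

5 dB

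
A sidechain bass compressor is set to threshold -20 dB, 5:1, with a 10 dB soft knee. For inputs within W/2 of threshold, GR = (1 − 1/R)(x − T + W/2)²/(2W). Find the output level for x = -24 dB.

-24.04 dB

x − T + W/2 = -24 − (-20) + 5 = 1.
GR = (1 − 1/5) × 1² / 20 = 0.8 × 1 / 20 = 0.04 dB.
Output = -24 − 0.04 = -24.04 dB.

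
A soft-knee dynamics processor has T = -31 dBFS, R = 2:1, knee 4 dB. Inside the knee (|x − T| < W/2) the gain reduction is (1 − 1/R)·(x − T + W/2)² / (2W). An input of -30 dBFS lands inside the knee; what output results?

x − T + W/2 = -30 − (-31) + 2 = 3.
GR = (1 − 1/2) × 3² / 8 = 0.5 × 9 / 8 = 0.5625 dB.
Output = -30 − 0.5625 = -30.5625 dBFS.

-30.5625 dBFS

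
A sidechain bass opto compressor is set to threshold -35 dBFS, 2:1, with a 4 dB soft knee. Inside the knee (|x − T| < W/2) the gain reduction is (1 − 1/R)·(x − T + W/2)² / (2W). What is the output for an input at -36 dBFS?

x − T + W/2 = -36 − (-35) + 2 = 1.
GR = (1 − 1/2) × 1² / 8 = 0.5 × 1 / 8 = 0.0625 dB.
Output = -36 − 0.0625 = -36.0625 dBFS.

-36.0625 dBFS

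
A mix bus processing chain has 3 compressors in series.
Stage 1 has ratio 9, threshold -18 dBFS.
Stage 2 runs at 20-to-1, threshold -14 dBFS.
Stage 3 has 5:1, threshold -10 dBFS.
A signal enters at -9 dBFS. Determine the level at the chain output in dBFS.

Stage 1: -9 dBFS is 9 dB over -18 dBFS; at 9:1 that becomes 1 dB over, giving -17 dBFS.
Stage 2: -17 dBFS ≤ -14 dBFS, so stage 2 doesn't engage; output -17 dBFS.
Stage 3: below threshold (-17 ≤ -10); passes unchanged; output -17 dBFS.

-17 dBFS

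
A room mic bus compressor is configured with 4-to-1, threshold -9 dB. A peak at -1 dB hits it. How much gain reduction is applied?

The signal is 8 dB above threshold.
A 4:1 ratio leaves 2 dB of that excess.
Gain reduction = 8 − 2 = 6 dB.

6 dB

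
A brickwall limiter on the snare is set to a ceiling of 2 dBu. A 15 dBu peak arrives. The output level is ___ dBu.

A brickwall limiter is an ∞:1 compressor: any input above the ceiling is clamped to 2 dBu.

2 dBu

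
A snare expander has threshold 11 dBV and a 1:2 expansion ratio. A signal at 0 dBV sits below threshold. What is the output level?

Below threshold, a 1:2 expander applies gain = (2−1)×(T − x) of attenuation.
(2−1) × 11 = 11 dB, so output = 0 − 11 = -11 dBV.

-11 dBV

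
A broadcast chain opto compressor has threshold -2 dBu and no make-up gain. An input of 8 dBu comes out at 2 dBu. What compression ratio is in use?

Input overshoot = 8 − (-2) = 10 dB; output overshoot = 2 − (-2) = 4 dB.
Ratio = 10 / 4 = 2.5.

2.5:1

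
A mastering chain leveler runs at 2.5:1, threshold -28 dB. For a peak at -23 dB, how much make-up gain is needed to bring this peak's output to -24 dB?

Overshoot 5 dB → 5/2.5 = 2 dB after compression, so the compressed level is -28 + 2 = -26 dB.
Make-up = target − compressed = -24 − (-26) = 2 dB.

2 dB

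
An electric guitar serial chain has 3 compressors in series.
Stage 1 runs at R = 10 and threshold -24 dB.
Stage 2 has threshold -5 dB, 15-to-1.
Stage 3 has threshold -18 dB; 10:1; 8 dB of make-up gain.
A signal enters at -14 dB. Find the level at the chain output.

Stage 1: overshoot 10 dB → 10/10 = 1 dB → -23 dB.
Stage 2: -23 dB ≤ -5 dB, so stage 2 doesn't engage; output -23 dB.
Stage 3: -23 dB is at or below the -18 dB threshold — no compression; make-up brings it to -15 dB.

-15 dB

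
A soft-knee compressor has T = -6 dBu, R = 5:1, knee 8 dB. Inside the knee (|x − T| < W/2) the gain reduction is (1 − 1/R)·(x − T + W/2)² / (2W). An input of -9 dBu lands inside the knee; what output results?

-9.05 dBu

x − T + W/2 = -9 − (-6) + 4 = 1.
GR = (1 − 1/5) × 1² / 16 = 0.8 × 1 / 16 = 0.05 dB.
Output = -9 − 0.05 = -9.05 dBu.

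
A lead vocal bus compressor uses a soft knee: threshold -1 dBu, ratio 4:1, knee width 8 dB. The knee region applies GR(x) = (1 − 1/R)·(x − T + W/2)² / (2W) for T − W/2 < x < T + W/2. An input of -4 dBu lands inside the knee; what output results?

-4.046875 dBu

x − T + W/2 = -4 − (-1) + 4 = 1.
GR = (1 − 1/4) × 1² / 16 = 0.75 × 1 / 16 = 0.046875 dB.
Output = -4 − 0.046875 = -4.046875 dBu.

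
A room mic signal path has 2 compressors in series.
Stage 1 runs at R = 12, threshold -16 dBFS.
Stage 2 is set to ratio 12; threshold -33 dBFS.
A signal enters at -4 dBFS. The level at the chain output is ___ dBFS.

-31.5 dBFS

Stage 1: overshoot 12 dB → 12/12 = 1 dB → -15 dBFS.
Stage 2: overshoot 18 dB → 18/12 = 1.5 dB → -31.5 dBFS.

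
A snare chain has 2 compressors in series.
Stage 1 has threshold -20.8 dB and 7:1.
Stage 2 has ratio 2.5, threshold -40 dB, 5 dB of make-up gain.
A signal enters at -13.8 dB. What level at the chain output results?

Stage 1: 7 dB above -20.8 dB, reduced 7:1 to 1 dB above → -19.8 dB.
Stage 2: overshoot 20.2 dB → 20.2/2.5 = 8.08 dB → -31.92 dB; +5 dB make-up → -26.92 dB.

-26.92 dB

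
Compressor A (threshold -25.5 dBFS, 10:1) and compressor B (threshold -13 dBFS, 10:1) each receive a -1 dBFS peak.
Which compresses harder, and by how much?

A: GR = 24.5 − 24.5/10 = 22.05 dB.
B: GR = 12 − 12/10 = 10.8 dB.
Difference: 11.25 dB in favour of A.

A, by 11.25 dB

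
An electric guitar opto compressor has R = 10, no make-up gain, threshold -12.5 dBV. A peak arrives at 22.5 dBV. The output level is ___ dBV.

The input is 35 dB above the -12.5 dBV threshold.
10:1 compression reduces that to 35/10 = 3.5 dB over.
So the level is -12.5 + 3.5 = -9 dBV.

-9 dBV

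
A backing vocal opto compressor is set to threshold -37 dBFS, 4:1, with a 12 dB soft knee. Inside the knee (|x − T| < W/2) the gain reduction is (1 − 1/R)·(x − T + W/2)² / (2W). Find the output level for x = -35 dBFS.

x − T + W/2 = -35 − (-37) + 6 = 8.
GR = (1 − 1/4) × 8² / 24 = 0.75 × 64 / 24 = 2 dB.
Output = -35 − 2 = -37 dBFS.

-37 dBFS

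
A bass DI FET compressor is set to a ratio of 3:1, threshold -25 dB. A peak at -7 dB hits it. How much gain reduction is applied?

12 dB

The signal is 18 dB above threshold.
After 3:1 compression the overshoot becomes 18/3 = 6 dB.
Gain reduction = 18 − 6 = 12 dB.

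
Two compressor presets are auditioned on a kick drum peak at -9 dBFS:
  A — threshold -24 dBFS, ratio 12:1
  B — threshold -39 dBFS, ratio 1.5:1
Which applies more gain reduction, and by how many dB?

A: 15 dB over, compressed to 1.25 dB over, so 13.75 dB of GR.
B: 30 dB over, compressed to 20 dB over, so 10 dB of GR.
Difference: 3.75 dB in favour of A.

A, by 3.75 dB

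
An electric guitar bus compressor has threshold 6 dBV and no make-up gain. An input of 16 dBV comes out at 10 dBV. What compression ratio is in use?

2.5:1

Input overshoot = 16 − 6 = 10 dB; output overshoot = 10 − 6 = 4 dB.
Ratio = 10 / 4 = 2.5.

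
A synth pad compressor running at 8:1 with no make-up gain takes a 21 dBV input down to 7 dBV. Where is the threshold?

Input is 16 dB above T (since output overshoot × R = input overshoot: (7 − T)·8 = 21 − T gives T = 5 dBV).
Check: 5 + (21 − 5)/8 = 5 + 2 = 7 dBV. ✓

5 dBV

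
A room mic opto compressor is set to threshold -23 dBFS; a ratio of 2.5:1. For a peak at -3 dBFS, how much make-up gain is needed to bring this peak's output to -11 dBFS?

4 dB

Overshoot 20 dB → 20/2.5 = 8 dB after compression, so the compressed level is -23 + 8 = -15 dBFS.
Make-up = target − compressed = -11 − (-15) = 4 dB.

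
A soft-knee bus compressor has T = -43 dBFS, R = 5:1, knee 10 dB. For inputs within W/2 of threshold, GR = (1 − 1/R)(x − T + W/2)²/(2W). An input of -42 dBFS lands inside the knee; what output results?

x − T + W/2 = -42 − (-43) + 5 = 6.
GR = (1 − 1/5) × 6² / 20 = 0.8 × 36 / 20 = 1.44 dB.
Output = -42 − 1.44 = -43.44 dBFS.

-43.44 dBFS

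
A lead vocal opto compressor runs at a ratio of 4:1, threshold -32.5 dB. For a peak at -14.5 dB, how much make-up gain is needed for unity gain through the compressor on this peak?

The peak compresses to -32.5 + 18/4 = -28 dB.
To reach -14.5 dB requires -14.5 − (-28) = 13.5 dB of make-up.

13.5 dB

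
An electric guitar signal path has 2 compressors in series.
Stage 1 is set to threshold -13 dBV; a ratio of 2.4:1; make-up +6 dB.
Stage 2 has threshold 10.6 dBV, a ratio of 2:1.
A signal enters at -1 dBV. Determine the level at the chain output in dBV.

-2 dBV

Stage 1: overshoot 12 dB → 12/2.4 = 5 dB → -8 dBV; +6 dB make-up → -2 dBV.
Stage 2: -2 dBV is at or below the 10.6 dBV threshold — no compression; output -2 dBV.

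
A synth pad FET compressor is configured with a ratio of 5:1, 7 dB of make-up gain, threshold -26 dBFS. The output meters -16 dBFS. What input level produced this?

Stripping the +7 dB make-up gives -23 dBFS at the gain stage.
That's 3 dB above the -26 dBFS threshold.
Undo the ratio: input overshoot = 3 × 5 = 15 dB, giving input = -11 dBFS.

-11 dBFS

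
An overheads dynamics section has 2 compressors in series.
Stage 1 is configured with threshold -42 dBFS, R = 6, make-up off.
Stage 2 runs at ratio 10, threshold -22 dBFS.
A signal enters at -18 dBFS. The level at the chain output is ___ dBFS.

Stage 1: 24 dB above -42 dBFS, reduced 6:1 to 4 dB above → -38 dBFS.
Stage 2: below threshold (-38 ≤ -22); passes unchanged; output -38 dBFS.

-38 dBFS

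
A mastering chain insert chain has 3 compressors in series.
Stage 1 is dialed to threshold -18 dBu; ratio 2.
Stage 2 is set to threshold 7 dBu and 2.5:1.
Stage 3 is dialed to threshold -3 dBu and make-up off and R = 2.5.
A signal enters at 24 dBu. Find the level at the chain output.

-0.6 dBu

Stage 1: 24 dBu is 42 dB over -18 dBu; at 2:1 that becomes 21 dB over, giving 3 dBu.
Stage 2: 3 dBu ≤ 7 dBu, so stage 2 doesn't engage; output 3 dBu.
Stage 3: 6 dB above -3 dBu, reduced 2.5:1 to 2.4 dB above → -0.6 dBu.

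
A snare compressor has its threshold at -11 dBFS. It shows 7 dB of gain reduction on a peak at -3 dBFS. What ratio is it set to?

Input overshoot = -3 − (-11) = 8 dB.
Output overshoot = 8 − 7 = 1 dB.
Ratio = input overshoot / output overshoot = 8 / 1 = 8.

8:1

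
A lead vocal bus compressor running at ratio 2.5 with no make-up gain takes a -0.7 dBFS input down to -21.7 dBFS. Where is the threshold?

Input is 35 dB above T (since output overshoot × R = input overshoot: (-21.7 − T)·2.5 = -0.7 − T gives T = -35.7 dBFS).
Check: -35.7 + (-0.7 − (-35.7))/2.5 = -35.7 + 14 = -21.7 dBFS. ✓

-35.7 dBFS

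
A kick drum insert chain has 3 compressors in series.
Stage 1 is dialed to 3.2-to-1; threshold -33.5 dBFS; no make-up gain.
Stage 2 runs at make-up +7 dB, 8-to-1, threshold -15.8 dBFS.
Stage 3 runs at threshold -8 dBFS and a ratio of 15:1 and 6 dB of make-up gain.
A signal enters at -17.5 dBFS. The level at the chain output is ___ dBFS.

Stage 1: 16 dB above -33.5 dBFS, reduced 3.2:1 to 5 dB above → -28.5 dBFS.
Stage 2: -28.5 dBFS is at or below the -15.8 dBFS threshold — no compression; make-up brings it to -21.5 dBFS.
Stage 3: -21.5 dBFS is at or below the -8 dBFS threshold — no compression; make-up brings it to -15.5 dBFS.

-15.5 dBFS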